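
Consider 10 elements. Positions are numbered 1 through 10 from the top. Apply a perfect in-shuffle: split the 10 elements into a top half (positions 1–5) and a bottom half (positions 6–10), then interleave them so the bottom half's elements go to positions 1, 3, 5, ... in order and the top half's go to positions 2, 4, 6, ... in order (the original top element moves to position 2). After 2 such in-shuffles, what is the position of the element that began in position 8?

10

Track the element's position through each in-shuffle:
8 → 5 → 10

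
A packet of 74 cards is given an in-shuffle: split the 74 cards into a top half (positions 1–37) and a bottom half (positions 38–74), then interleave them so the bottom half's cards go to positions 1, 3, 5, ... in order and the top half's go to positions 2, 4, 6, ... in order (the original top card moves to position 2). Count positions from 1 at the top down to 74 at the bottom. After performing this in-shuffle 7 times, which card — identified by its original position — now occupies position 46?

Work backwards from position 46, undoing one in-shuffle at a time:
46 ← 23 ← 49 ← 62 ← 31 ← 53 ← 64 ← 32
So the card now at position 46 started at position 32.

32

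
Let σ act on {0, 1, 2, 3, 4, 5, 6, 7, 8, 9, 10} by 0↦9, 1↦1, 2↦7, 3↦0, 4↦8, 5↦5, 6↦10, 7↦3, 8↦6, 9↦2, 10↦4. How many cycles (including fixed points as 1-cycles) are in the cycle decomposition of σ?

4

Cycle decomposition: (0 9 2 7 3) (1) (4 8 6 10) (5).
4 cycles.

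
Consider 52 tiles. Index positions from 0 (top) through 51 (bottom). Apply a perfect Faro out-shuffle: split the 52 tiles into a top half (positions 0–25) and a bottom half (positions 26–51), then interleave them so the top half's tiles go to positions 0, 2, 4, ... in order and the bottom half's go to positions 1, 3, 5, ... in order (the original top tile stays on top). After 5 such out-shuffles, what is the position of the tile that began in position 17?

Track the tile's position through each out-shuffle:
17 → 34 → 17 → 34 → 17 → 34

34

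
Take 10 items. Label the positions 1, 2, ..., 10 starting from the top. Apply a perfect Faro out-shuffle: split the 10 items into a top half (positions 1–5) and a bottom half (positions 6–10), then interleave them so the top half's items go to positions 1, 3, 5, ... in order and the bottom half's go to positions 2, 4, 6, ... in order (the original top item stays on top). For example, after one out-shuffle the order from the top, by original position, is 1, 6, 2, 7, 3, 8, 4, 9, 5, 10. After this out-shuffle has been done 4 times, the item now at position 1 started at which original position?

Work backwards from position 1, undoing one out-shuffle at a time:
1 ← 1 ← 1 ← 1 ← 1
So the item now at position 1 started at position 1.

1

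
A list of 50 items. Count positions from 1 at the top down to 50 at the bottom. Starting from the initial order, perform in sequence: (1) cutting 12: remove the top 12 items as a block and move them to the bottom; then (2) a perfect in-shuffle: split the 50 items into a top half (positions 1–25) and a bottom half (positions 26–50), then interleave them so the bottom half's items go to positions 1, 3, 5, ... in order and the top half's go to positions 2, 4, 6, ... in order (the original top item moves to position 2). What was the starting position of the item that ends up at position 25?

50

Undo the operations in reverse order, starting from position 25:
  undo op 2 (in-shuffle, from bottom half): 25 ← 38
  undo op 1 (cut 12): 38 ← 50
So the item at position 25 came from original position 50.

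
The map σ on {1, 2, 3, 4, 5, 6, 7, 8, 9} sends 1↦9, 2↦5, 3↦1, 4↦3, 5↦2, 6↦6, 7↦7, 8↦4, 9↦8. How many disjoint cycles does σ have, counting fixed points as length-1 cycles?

4

Cycle decomposition: (1 9 8 4 3) (2 5) (6) (7).
4 cycles.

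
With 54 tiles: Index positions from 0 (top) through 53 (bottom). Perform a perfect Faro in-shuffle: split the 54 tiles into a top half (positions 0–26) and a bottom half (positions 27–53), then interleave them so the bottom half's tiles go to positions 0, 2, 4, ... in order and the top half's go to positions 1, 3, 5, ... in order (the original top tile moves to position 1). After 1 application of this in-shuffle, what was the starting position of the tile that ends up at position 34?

44

Work backwards from position 34, undoing one in-shuffle at a time:
34 ← 44
So the tile now at position 34 started at position 44.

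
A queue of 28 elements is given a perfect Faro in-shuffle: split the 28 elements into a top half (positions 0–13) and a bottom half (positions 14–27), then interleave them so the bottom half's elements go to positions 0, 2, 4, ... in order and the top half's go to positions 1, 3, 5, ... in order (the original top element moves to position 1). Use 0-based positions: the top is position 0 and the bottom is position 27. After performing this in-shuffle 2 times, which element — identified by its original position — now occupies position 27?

Work backwards from position 27, undoing one in-shuffle at a time:
27 ← 13 ← 6
So the element now at position 27 started at position 6.

6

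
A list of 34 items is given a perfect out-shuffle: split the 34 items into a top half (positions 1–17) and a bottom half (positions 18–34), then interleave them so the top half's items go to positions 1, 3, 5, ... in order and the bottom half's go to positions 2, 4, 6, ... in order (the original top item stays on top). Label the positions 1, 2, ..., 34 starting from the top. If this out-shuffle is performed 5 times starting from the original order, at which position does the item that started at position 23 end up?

12

Track the item's position through each out-shuffle:
23 → 12 → 23 → 12 → 23 → 12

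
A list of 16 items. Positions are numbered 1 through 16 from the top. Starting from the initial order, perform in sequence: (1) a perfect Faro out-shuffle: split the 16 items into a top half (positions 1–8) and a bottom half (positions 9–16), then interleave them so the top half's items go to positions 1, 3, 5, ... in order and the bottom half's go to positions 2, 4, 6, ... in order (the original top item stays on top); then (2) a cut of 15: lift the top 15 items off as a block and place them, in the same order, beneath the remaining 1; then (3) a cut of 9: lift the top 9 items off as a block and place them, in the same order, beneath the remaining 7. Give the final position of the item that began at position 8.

Track the item from position 8 forward through each operation:
  after op 1 (out-shuffle): 8 → 15
  after op 2 (cut 15): 15 → 16
  after op 3 (cut 9): 16 → 7

7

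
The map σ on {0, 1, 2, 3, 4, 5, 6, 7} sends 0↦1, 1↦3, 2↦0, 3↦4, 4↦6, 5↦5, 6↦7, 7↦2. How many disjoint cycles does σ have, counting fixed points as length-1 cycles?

Cycle decomposition: (0 1 3 4 6 7 2) (5).
2 cycles.

2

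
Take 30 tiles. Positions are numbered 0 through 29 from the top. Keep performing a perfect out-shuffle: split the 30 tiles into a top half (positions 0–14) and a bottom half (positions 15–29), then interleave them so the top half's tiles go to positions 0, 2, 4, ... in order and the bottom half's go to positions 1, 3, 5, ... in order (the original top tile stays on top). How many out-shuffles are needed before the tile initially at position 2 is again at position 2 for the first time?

28

Follow position 2 under repeated out-shuffles:
2 → 4 → 8 → 16 → 3 → 6 → 12 → 24 → ... → 2 (length 28)
It first returns after 28 out-shuffles.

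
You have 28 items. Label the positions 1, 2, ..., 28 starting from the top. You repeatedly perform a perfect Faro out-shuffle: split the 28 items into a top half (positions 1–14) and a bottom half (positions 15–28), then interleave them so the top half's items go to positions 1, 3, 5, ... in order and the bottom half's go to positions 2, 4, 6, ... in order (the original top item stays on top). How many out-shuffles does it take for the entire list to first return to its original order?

18

The out-shuffle permutes the 28 positions with cycle lengths [1, 1, 2, 6, 18].
Every item is home exactly when every cycle has completed a whole number of laps, i.e. after lcm(1, 2, 6, 18) = 18 out-shuffles.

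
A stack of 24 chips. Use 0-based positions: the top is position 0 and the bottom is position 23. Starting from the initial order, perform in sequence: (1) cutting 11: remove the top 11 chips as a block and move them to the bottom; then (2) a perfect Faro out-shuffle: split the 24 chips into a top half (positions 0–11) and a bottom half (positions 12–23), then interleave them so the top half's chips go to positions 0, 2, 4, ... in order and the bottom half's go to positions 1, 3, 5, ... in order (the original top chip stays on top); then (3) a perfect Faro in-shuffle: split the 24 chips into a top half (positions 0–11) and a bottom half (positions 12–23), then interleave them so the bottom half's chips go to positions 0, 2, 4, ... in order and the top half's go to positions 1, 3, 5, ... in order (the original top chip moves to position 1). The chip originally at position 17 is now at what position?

Track the chip from position 17 forward through each operation:
  after op 1 (cut 11): 17 → 6
  after op 2 (out-shuffle): 6 → 12
  after op 3 (in-shuffle): 12 → 0

0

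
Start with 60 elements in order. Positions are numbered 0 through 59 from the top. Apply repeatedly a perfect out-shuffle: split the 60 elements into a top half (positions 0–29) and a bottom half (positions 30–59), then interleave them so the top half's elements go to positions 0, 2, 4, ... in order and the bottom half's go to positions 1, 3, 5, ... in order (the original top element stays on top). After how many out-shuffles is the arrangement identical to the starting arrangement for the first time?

The out-shuffle permutes the 60 positions with cycle lengths [1, 1, 58].
Every element is home exactly when every cycle has completed a whole number of laps, i.e. after lcm(1, 58) = 58 out-shuffles.

58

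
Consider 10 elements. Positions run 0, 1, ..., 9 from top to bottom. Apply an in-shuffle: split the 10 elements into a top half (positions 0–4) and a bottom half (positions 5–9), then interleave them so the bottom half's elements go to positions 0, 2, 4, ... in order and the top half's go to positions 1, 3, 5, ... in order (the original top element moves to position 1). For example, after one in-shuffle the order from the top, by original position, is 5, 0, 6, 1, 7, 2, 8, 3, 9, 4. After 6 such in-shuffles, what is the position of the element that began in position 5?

Track the element's position through each in-shuffle:
5 → 0 → 1 → 3 → 7 → 4 → 9

9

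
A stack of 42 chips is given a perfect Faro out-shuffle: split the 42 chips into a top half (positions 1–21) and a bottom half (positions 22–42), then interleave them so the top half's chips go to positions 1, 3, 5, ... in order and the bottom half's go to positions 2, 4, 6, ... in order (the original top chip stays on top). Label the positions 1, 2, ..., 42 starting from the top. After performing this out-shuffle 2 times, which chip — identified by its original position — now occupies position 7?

23

Work backwards from position 7, undoing one out-shuffle at a time:
7 ← 4 ← 23
So the chip now at position 7 started at position 23.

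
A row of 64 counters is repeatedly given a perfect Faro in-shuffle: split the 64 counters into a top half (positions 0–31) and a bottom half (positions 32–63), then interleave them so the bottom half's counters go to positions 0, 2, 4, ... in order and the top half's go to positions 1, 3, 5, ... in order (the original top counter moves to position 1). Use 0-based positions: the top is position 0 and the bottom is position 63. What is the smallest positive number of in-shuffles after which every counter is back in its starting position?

The in-shuffle permutes the 64 positions with cycle lengths [4, 12, 12, 12, 12, 12].
Every counter is home exactly when every cycle has completed a whole number of laps, i.e. after lcm(4, 12) = 12 in-shuffles.

12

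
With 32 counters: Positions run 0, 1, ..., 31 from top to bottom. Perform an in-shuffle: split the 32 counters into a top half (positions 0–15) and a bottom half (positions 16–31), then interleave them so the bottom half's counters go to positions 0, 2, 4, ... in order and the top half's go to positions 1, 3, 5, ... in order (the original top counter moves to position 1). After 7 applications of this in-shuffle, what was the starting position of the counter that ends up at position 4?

6

Work backwards from position 4, undoing one in-shuffle at a time:
4 ← 18 ← 25 ← 12 ← 22 ← 27 ← 13 ← 6
So the counter now at position 4 started at position 6.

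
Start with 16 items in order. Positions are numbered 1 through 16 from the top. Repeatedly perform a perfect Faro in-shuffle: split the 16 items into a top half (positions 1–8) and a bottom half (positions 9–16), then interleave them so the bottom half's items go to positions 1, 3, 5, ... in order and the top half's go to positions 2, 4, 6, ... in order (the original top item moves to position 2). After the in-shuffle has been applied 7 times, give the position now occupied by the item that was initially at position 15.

16

Track the item's position through each in-shuffle:
15 → 13 → 9 → 1 → 2 → 4 → 8 → 16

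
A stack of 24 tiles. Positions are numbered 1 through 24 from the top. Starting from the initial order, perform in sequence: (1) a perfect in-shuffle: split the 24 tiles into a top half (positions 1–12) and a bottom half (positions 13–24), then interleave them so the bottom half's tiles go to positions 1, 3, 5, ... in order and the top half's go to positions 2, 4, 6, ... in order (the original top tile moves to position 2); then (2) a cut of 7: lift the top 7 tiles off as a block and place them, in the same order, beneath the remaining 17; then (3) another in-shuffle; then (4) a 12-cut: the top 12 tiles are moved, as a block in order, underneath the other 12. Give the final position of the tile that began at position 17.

Track the tile from position 17 forward through each operation:
  after op 1 (in-shuffle): 17 → 9
  after op 2 (cut 7): 9 → 2
  after op 3 (in-shuffle): 2 → 4
  after op 4 (cut 12): 4 → 16

16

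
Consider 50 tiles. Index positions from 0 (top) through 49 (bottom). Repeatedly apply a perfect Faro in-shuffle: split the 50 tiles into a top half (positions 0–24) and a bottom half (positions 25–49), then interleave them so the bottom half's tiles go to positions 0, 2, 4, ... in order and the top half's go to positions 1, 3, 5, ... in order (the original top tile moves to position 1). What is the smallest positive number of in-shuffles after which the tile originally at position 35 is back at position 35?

Follow position 35 under repeated in-shuffles:
35 → 20 → 41 → 32 → 14 → 29 → 8 → 17 → 35
It first returns after 8 in-shuffles.

8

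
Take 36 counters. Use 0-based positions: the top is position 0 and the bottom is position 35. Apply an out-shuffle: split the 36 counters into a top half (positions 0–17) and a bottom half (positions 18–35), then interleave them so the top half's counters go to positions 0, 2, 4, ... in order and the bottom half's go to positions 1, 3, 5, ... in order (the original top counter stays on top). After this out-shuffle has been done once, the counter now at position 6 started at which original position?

3

Work backwards from position 6, undoing one out-shuffle at a time:
6 ← 3
So the counter now at position 6 started at position 3.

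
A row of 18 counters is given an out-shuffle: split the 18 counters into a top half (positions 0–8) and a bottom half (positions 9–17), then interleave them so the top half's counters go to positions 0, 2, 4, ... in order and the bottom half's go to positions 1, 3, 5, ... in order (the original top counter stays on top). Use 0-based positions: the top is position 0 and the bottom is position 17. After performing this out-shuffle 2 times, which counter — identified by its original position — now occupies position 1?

Work backwards from position 1, undoing one out-shuffle at a time:
1 ← 9 ← 13
So the counter now at position 1 started at position 13.

13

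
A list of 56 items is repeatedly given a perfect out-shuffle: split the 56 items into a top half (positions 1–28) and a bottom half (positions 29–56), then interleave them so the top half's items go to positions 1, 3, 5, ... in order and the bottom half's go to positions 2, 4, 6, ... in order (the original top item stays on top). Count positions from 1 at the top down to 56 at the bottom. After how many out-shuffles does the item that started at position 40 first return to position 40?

Follow position 40 under repeated out-shuffles:
40 → 24 → 47 → 38 → 20 → 39 → 22 → 43 → 30 → 4 → 7 → 13 → 25 → 49 → 42 → 28 → 55 → 54 → 52 → 48 → 40
It first returns after 20 out-shuffles.

20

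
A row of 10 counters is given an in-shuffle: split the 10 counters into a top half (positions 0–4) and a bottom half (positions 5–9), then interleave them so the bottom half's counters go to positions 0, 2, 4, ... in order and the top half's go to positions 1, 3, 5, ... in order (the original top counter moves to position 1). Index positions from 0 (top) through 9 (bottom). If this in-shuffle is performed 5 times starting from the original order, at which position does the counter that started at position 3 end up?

Track the counter's position through each in-shuffle:
3 → 7 → 4 → 9 → 8 → 6

6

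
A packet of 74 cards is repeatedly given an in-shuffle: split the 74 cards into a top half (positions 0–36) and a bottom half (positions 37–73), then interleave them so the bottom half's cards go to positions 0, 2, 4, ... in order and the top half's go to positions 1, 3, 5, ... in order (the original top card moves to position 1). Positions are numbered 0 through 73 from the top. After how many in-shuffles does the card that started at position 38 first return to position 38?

20

Follow position 38 under repeated in-shuffles:
38 → 2 → 5 → 11 → 23 → 47 → 20 → 41 → 8 → 17 → 35 → 71 → 68 → 62 → 50 → 26 → 53 → 32 → 65 → 56 → 38
It first returns after 20 in-shuffles.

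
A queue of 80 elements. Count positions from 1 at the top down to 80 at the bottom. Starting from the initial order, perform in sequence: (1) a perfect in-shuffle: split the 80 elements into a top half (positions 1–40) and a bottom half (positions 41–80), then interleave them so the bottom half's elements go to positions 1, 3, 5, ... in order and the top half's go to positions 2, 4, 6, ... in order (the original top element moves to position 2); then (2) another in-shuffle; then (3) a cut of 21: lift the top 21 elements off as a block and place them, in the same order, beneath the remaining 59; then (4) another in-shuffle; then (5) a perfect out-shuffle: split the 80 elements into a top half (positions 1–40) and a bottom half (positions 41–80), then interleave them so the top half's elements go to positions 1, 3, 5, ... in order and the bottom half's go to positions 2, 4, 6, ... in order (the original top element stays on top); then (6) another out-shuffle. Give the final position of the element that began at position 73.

63

Track the element from position 73 forward through each operation:
  after op 1 (in-shuffle): 73 → 65
  after op 2 (in-shuffle): 65 → 49
  after op 3 (cut 21): 49 → 28
  after op 4 (in-shuffle): 28 → 56
  after op 5 (out-shuffle): 56 → 32
  after op 6 (out-shuffle): 32 → 63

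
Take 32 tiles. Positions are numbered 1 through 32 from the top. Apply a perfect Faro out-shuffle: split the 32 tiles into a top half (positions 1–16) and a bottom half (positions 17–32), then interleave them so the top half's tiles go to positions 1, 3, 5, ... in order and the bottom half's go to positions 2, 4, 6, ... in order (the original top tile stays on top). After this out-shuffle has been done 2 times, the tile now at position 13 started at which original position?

Work backwards from position 13, undoing one out-shuffle at a time:
13 ← 7 ← 4
So the tile now at position 13 started at position 4.

4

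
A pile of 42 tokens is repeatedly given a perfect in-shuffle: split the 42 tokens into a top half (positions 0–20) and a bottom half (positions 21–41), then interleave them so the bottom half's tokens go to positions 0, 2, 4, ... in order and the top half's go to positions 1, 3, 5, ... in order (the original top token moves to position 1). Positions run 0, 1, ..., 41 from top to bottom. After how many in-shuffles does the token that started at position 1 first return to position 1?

14

Follow position 1 under repeated in-shuffles:
1 → 3 → 7 → 15 → 31 → 20 → 41 → 40 → 38 → 34 → 26 → 10 → 21 → 0 → 1
It first returns after 14 in-shuffles.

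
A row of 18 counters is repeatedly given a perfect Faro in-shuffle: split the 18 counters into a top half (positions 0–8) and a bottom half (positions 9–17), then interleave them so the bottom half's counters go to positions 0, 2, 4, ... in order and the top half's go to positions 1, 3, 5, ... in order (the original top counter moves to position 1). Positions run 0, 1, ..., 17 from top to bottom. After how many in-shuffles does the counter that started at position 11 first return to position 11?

Follow position 11 under repeated in-shuffles:
11 → 4 → 9 → 0 → 1 → 3 → 7 → 15 → 12 → 6 → 13 → 8 → 17 → 16 → 14 → 10 → 2 → 5 → 11
It first returns after 18 in-shuffles.

18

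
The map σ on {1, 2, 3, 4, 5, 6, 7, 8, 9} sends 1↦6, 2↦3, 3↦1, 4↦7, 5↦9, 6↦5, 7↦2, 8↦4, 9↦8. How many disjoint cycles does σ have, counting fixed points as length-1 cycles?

Cycle decomposition: (1 6 5 9 8 4 7 2 3).
1 cycle.

1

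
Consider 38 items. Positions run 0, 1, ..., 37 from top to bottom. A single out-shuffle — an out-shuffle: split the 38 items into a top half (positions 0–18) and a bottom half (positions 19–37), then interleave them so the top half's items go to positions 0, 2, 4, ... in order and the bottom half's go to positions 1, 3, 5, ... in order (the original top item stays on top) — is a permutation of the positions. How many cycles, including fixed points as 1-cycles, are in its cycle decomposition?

3

Trace each unvisited position around until it returns:
(0) (1 2 4 8 16 32 ... len 36) (37)
3 cycles in total.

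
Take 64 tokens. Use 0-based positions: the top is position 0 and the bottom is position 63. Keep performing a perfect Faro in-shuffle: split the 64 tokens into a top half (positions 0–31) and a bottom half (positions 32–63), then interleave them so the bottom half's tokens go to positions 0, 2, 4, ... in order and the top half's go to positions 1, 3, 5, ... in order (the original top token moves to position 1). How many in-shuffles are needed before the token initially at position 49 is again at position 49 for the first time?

Follow position 49 under repeated in-shuffles:
49 → 34 → 4 → 9 → 19 → 39 → 14 → 29 → 59 → 54 → 44 → 24 → 49
It first returns after 12 in-shuffles.

12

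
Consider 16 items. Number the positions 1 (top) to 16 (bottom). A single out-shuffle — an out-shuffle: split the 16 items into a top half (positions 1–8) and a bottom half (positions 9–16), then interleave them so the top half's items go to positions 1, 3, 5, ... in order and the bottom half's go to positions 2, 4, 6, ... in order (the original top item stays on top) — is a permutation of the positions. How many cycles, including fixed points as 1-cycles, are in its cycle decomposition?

6

Trace each unvisited position around until it returns:
(1) (2 3 5 9) (4 7 13 10) (6 11) (8 15 14 12) (16)
6 cycles in total.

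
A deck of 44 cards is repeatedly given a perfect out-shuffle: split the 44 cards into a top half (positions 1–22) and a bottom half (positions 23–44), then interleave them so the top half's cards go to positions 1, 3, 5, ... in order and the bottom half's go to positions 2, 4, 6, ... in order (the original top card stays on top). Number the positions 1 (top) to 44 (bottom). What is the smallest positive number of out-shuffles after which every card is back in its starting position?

The out-shuffle permutes the 44 positions with cycle lengths [1, 1, 14, 14, 14].
Every card is home exactly when every cycle has completed a whole number of laps, i.e. after lcm(1, 14) = 14 out-shuffles.

14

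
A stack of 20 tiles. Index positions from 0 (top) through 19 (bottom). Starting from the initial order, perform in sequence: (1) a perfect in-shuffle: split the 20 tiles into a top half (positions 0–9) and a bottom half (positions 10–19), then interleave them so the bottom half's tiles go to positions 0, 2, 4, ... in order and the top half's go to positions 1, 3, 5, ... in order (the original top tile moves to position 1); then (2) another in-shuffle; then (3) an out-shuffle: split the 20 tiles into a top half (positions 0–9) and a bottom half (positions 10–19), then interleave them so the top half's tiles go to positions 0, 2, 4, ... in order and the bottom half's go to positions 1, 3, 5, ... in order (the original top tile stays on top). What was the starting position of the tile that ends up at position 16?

Undo the operations in reverse order, starting from position 16:
  undo op 3 (out-shuffle, from top half): 16 ← 8
  undo op 2 (in-shuffle, from bottom half): 8 ← 14
  undo op 1 (in-shuffle, from bottom half): 14 ← 17
So the tile at position 16 came from original position 17.

17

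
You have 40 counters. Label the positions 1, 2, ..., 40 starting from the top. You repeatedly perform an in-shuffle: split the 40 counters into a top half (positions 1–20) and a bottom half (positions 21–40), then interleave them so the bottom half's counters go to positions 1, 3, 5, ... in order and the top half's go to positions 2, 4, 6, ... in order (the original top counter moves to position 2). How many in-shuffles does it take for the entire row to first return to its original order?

The in-shuffle permutes the 40 positions with cycle lengths [20, 20].
Every counter is home exactly when every cycle has completed a whole number of laps, i.e. after lcm(20) = 20 in-shuffles.

20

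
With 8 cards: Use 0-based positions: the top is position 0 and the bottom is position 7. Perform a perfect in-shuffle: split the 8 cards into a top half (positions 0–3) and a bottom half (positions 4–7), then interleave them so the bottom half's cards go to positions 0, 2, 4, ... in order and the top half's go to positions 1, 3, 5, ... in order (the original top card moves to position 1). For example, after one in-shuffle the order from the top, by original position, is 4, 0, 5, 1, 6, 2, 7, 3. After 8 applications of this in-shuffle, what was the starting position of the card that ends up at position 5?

Work backwards from position 5, undoing one in-shuffle at a time:
5 ← 2 ← 5 ← 2 ← 5 ← 2 ← 5 ← 2 ← 5
So the card now at position 5 started at position 5.

5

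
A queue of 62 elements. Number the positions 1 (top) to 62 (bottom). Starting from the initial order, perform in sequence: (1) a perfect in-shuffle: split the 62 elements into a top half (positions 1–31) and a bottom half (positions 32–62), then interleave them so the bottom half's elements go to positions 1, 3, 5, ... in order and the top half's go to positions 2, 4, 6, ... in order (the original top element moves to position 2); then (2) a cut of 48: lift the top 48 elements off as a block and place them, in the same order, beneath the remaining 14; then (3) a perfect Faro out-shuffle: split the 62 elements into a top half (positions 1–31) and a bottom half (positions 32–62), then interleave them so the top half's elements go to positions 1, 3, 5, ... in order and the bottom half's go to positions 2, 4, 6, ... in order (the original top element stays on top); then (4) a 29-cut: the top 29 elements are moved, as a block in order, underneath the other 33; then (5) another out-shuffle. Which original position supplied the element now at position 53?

Undo the operations in reverse order, starting from position 53:
  undo op 5 (out-shuffle, from top half): 53 ← 27
  undo op 4 (cut 29): 27 ← 56
  undo op 3 (out-shuffle, from bottom half): 56 ← 59
  undo op 2 (cut 48): 59 ← 45
  undo op 1 (in-shuffle, from bottom half): 45 ← 54
So the element at position 53 came from original position 54.

54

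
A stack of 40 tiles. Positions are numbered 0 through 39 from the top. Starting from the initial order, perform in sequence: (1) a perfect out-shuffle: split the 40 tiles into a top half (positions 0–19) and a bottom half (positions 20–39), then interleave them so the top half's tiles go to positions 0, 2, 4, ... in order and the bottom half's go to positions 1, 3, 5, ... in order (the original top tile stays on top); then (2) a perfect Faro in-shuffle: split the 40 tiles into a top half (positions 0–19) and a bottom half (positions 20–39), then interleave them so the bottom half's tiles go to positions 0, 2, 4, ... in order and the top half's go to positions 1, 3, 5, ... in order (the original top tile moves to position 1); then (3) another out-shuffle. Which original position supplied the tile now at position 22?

Undo the operations in reverse order, starting from position 22:
  undo op 3 (out-shuffle, from top half): 22 ← 11
  undo op 2 (in-shuffle, from top half): 11 ← 5
  undo op 1 (out-shuffle, from bottom half): 5 ← 22
So the tile at position 22 came from original position 22.

22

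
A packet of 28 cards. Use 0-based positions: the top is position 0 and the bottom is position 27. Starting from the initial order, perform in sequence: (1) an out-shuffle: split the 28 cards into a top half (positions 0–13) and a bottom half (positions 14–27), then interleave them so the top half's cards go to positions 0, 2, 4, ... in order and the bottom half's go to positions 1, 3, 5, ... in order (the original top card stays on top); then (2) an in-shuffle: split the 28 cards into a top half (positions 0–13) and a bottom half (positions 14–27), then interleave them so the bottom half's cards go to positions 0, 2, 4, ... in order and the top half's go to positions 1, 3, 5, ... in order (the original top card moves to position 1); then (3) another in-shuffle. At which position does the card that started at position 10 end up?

25

Track the card from position 10 forward through each operation:
  after op 1 (out-shuffle): 10 → 20
  after op 2 (in-shuffle): 20 → 12
  after op 3 (in-shuffle): 12 → 25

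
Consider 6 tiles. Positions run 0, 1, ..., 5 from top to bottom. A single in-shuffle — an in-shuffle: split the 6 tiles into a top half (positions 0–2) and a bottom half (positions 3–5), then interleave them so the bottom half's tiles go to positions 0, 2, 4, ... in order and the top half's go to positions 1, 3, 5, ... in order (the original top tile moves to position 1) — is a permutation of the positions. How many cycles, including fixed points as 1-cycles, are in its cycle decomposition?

2

Trace each unvisited position around until it returns:
(0 1 3) (2 5 4)
2 cycles in total.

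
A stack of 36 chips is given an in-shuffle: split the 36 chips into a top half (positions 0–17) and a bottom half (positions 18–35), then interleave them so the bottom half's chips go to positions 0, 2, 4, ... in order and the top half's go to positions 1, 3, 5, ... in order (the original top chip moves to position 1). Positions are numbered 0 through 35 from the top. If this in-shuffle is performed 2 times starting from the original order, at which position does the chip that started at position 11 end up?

Track the chip's position through each in-shuffle:
11 → 23 → 10

10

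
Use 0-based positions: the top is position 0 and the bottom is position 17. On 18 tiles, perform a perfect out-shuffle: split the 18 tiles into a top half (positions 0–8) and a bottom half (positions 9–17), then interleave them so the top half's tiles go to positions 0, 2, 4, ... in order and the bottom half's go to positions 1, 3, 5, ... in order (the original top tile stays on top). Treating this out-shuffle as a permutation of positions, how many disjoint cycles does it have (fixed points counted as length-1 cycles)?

Trace each unvisited position around until it returns:
(0) (1 2 4 8 16 15 13 9) (3 6 12 7 14 11 5 10) (17)
4 cycles in total.

4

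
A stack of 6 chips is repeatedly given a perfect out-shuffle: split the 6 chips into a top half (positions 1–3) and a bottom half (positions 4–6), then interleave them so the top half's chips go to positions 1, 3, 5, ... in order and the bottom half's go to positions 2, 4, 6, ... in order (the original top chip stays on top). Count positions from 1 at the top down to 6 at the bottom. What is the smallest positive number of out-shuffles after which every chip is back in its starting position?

The out-shuffle permutes the 6 positions with cycle lengths [1, 1, 4].
Every chip is home exactly when every cycle has completed a whole number of laps, i.e. after lcm(1, 4) = 4 out-shuffles.

4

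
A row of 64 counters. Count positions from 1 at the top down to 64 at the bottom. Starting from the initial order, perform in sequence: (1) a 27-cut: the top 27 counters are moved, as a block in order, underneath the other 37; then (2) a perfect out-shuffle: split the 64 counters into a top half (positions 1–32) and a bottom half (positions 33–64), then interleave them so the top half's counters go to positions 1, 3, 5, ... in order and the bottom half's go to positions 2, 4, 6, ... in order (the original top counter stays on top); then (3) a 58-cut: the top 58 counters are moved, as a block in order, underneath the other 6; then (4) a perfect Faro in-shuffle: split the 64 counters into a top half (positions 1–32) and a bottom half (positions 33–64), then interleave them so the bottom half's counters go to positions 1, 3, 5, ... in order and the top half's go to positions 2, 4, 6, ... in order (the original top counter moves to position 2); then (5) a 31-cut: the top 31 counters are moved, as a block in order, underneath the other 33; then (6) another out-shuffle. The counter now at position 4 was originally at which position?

41

Undo the operations in reverse order, starting from position 4:
  undo op 6 (out-shuffle, from bottom half): 4 ← 34
  undo op 5 (cut 31): 34 ← 1
  undo op 4 (in-shuffle, from bottom half): 1 ← 33
  undo op 3 (cut 58): 33 ← 27
  undo op 2 (out-shuffle, from top half): 27 ← 14
  undo op 1 (cut 27): 14 ← 41
So the counter at position 4 came from original position 41.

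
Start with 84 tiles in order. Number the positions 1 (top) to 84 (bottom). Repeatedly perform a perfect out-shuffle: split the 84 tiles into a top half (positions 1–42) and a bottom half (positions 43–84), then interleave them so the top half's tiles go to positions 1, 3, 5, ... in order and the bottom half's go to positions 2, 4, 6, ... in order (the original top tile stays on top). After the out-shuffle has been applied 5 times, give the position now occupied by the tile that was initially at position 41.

36

Track the tile's position through each out-shuffle:
41 → 81 → 78 → 72 → 60 → 36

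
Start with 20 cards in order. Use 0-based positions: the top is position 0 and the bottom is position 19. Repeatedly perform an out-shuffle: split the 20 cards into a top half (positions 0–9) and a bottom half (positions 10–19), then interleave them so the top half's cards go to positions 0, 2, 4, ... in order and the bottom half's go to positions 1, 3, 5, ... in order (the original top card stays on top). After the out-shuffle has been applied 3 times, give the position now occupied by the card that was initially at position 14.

17

Track the card's position through each out-shuffle:
14 → 9 → 18 → 17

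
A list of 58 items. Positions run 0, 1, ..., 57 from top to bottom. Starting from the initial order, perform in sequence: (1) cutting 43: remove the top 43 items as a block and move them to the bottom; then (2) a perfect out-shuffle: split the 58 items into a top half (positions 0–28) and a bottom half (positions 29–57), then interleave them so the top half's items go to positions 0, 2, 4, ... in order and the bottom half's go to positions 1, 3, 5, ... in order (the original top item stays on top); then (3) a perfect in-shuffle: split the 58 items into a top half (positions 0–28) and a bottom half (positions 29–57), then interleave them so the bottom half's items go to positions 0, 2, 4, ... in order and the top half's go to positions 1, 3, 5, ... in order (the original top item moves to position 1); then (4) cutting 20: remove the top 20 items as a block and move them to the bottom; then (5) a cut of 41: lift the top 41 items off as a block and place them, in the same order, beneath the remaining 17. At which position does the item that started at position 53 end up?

38

Track the item from position 53 forward through each operation:
  after op 1 (cut 43): 53 → 10
  after op 2 (out-shuffle): 10 → 20
  after op 3 (in-shuffle): 20 → 41
  after op 4 (cut 20): 41 → 21
  after op 5 (cut 41): 21 → 38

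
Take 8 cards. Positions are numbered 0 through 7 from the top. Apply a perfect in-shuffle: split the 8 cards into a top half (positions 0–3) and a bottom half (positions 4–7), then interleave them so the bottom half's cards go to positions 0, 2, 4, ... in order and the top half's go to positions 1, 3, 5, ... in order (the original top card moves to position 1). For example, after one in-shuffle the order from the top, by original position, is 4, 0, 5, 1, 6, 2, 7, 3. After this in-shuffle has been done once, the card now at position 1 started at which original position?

Work backwards from position 1, undoing one in-shuffle at a time:
1 ← 0
So the card now at position 1 started at position 0.

0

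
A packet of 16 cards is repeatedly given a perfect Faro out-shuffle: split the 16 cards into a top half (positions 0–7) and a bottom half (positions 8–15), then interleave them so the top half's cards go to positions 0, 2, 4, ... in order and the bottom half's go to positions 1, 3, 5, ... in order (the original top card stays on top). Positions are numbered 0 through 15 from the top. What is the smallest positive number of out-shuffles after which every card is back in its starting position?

4

The out-shuffle permutes the 16 positions with cycle lengths [1, 1, 2, 4, 4, 4].
Every card is home exactly when every cycle has completed a whole number of laps, i.e. after lcm(1, 2, 4) = 4 out-shuffles.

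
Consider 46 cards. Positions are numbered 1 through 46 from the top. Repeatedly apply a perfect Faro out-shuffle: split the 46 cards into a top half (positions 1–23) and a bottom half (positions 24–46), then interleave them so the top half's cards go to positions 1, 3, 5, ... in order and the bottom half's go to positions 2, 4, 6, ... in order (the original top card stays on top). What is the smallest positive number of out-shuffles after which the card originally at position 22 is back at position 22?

4

Follow position 22 under repeated out-shuffles:
22 → 43 → 40 → 34 → 22
It first returns after 4 out-shuffles.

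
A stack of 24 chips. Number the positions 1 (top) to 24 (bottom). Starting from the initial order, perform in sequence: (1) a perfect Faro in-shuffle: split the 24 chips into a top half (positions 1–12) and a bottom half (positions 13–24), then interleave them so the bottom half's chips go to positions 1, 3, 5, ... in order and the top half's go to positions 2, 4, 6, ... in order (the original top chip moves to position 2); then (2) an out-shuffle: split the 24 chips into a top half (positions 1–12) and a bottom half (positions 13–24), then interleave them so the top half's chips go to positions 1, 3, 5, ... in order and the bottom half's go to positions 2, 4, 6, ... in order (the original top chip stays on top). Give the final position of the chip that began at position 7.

Track the chip from position 7 forward through each operation:
  after op 1 (in-shuffle): 7 → 14
  after op 2 (out-shuffle): 14 → 4

4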